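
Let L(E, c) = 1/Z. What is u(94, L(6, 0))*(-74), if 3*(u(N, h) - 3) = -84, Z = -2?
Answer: 1850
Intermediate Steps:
L(E, c) = -½ (L(E, c) = 1/(-2) = -½)
u(N, h) = -25 (u(N, h) = 3 + (⅓)*(-84) = 3 - 28 = -25)
u(94, L(6, 0))*(-74) = -25*(-74) = 1850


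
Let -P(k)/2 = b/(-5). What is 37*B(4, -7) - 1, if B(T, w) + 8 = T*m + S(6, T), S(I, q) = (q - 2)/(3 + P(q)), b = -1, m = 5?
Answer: 6129/13 ≈ 471.46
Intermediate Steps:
P(k) = -⅖ (P(k) = -(-2)/(-5) = -(-2)*(-1)/5 = -2*⅕ = -⅖)
S(I, q) = -10/13 + 5*q/13 (S(I, q) = (q - 2)/(3 - ⅖) = (-2 + q)/(13/5) = (-2 + q)*(5/13) = -10/13 + 5*q/13)
B(T, w) = -114/13 + 70*T/13 (B(T, w) = -8 + (T*5 + (-10/13 + 5*T/13)) = -8 + (5*T + (-10/13 + 5*T/13)) = -8 + (-10/13 + 70*T/13) = -114/13 + 70*T/13)
37*B(4, -7) - 1 = 37*(-114/13 + (70/13)*4) - 1 = 37*(-114/13 + 280/13) - 1 = 37*(166/13) - 1 = 6142/13 - 1 = 6129/13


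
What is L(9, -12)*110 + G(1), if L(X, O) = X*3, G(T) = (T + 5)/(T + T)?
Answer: 2973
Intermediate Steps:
G(T) = (5 + T)/(2*T) (G(T) = (5 + T)/((2*T)) = (5 + T)*(1/(2*T)) = (5 + T)/(2*T))
L(X, O) = 3*X
L(9, -12)*110 + G(1) = (3*9)*110 + (½)*(5 + 1)/1 = 27*110 + (½)*1*6 = 2970 + 3 = 2973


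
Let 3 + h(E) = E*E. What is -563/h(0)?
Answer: 563/3 ≈ 187.67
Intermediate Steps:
h(E) = -3 + E**2 (h(E) = -3 + E*E = -3 + E**2)
-563/h(0) = -563/(-3 + 0**2) = -563/(-3 + 0) = -563/(-3) = -563*(-1/3) = 563/3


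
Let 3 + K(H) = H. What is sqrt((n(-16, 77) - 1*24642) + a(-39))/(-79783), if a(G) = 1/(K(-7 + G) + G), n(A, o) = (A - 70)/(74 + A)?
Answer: -I*sqrt(40123945686)/101803108 ≈ -0.0019676*I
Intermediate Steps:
K(H) = -3 + H
n(A, o) = (-70 + A)/(74 + A)
a(G) = 1/(-10 + 2*G) (a(G) = 1/((-3 + (-7 + G)) + G) = 1/((-10 + G) + G) = 1/(-10 + 2*G))
sqrt((n(-16, 77) - 1*24642) + a(-39))/(-79783) = sqrt(((-70 - 16)/(74 - 16) - 1*24642) + 1/(2*(-5 - 39)))/(-79783) = sqrt((-86/58 - 24642) + (1/2)/(-44))*(-1/79783) = sqrt(((1/58)*(-86) - 24642) + (1/2)*(-1/44))*(-1/79783) = sqrt((-43/29 - 24642) - 1/88)*(-1/79783) = sqrt(-714661/29 - 1/88)*(-1/79783) = sqrt(-62890197/2552)*(-1/79783) = (I*sqrt(40123945686)/1276)*(-1/79783) = -I*sqrt(40123945686)/101803108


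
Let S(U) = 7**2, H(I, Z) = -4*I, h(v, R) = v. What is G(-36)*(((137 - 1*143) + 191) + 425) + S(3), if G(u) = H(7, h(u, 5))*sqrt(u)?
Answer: 49 - 102480*I ≈ 49.0 - 1.0248e+5*I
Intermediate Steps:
S(U) = 49
G(u) = -28*sqrt(u) (G(u) = (-4*7)*sqrt(u) = -28*sqrt(u))
G(-36)*(((137 - 1*143) + 191) + 425) + S(3) = (-168*I)*(((137 - 1*143) + 191) + 425) + 49 = (-168*I)*(((137 - 143) + 191) + 425) + 49 = (-168*I)*((-6 + 191) + 425) + 49 = (-168*I)*(185 + 425) + 49 = -168*I*610 + 49 = -102480*I + 49 = 49 - 102480*I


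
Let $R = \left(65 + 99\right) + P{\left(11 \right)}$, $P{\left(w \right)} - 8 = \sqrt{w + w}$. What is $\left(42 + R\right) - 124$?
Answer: $90 + \sqrt{22} \approx 94.69$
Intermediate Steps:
$P{\left(w \right)} = 8 + \sqrt{2} \sqrt{w}$ ($P{\left(w \right)} = 8 + \sqrt{w + w} = 8 + \sqrt{2 w} = 8 + \sqrt{2} \sqrt{w}$)
$R = 172 + \sqrt{22}$ ($R = \left(65 + 99\right) + \left(8 + \sqrt{2} \sqrt{11}\right) = 164 + \left(8 + \sqrt{22}\right) = 172 + \sqrt{22} \approx 176.69$)
$\left(42 + R\right) - 124 = \left(42 + \left(172 + \sqrt{22}\right)\right) - 124 = \left(214 + \sqrt{22}\right) - 124 = 90 + \sqrt{22}$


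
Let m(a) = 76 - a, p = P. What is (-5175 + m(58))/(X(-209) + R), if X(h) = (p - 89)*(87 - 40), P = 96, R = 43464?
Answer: -5157/43793 ≈ -0.11776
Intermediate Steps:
p = 96
X(h) = 329 (X(h) = (96 - 89)*(87 - 40) = 7*47 = 329)
(-5175 + m(58))/(X(-209) + R) = (-5175 + (76 - 1*58))/(329 + 43464) = (-5175 + (76 - 58))/43793 = (-5175 + 18)*(1/43793) = -5157*1/43793 = -5157/43793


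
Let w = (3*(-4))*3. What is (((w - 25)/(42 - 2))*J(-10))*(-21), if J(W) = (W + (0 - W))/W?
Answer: 0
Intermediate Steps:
w = -36 (w = -12*3 = -36)
J(W) = 0 (J(W) = (W - W)/W = 0/W = 0)
(((w - 25)/(42 - 2))*J(-10))*(-21) = (((-36 - 25)/(42 - 2))*0)*(-21) = (-61/40*0)*(-21) = (-61*1/40*0)*(-21) = -61/40*0*(-21) = 0*(-21) = 0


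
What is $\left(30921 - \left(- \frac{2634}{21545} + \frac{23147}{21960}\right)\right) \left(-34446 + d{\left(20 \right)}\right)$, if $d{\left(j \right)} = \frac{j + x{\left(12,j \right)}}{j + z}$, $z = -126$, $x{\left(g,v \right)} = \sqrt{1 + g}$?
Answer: $- \frac{133538448907244854}{125378973} - \frac{585166248509 \sqrt{13}}{2006063568} \approx -1.0651 \cdot 10^{9}$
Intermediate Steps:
$d{\left(j \right)} = \frac{j + \sqrt{13}}{-126 + j}$ ($d{\left(j \right)} = \frac{j + \sqrt{1 + 12}}{j - 126} = \frac{j + \sqrt{13}}{-126 + j}$)
$\left(30921 - \left(- \frac{2634}{21545} + \frac{23147}{21960}\right)\right) \left(-34446 + d{\left(20 \right)}\right) = \left(30921 - \left(- \frac{2634}{21545} + \frac{23147}{21960}\right)\right) \left(-34446 + \frac{20 + \sqrt{13}}{-126 + 20}\right) = \left(30921 - \frac{17634379}{18925128}\right) \left(-34446 + \frac{20 + \sqrt{13}}{-106}\right) = \left(30921 + \left(\frac{2634}{21545} - \frac{23147}{21960}\right)\right) \left(-34446 - \frac{20 + \sqrt{13}}{106}\right) = \left(30921 - \frac{17634379}{18925128}\right) \left(-34446 - \left(\frac{10}{53} + \frac{\sqrt{13}}{106}\right)\right) = \frac{585166248509 \left(- \frac{1825648}{53} - \frac{\sqrt{13}}{106}\right)}{18925128} = - \frac{133538448907244854}{125378973} - \frac{585166248509 \sqrt{13}}{2006063568}$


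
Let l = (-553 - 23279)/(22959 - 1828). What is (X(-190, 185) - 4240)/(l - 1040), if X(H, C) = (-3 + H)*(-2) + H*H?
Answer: -340695113/11000036 ≈ -30.972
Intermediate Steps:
l = -23832/21131 ≈ -1.1278
X(H, C) = 6 + H² - 2*H (X(H, C) = (6 - 2*H) + H² = 6 + H² - 2*H)
(X(-190, 185) - 4240)/(l - 1040) = ((6 + (-190)² - 2*(-190)) - 4240)/(-23832/21131 - 1040) = ((6 + 36100 + 380) - 4240)/(-22000072/21131) = (36486 - 4240)*(-21131/22000072) = 32246*(-21131/22000072) = -340695113/11000036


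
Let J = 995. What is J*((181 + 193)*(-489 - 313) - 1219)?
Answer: -299661165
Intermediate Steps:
J*((181 + 193)*(-489 - 313) - 1219) = 995*((181 + 193)*(-489 - 313) - 1219) = 995*(374*(-802) - 1219) = 995*(-299948 - 1219) = 995*(-301167) = -299661165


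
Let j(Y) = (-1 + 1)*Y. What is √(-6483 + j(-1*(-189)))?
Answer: I*√6483 ≈ 80.517*I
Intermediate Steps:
j(Y) = 0 (j(Y) = 0*Y = 0)
√(-6483 + j(-1*(-189))) = √(-6483 + 0) = √(-6483) = I*√6483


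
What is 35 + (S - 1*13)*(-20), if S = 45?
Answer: -605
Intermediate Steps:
35 + (S - 1*13)*(-20) = 35 + (45 - 1*13)*(-20) = 35 + (45 - 13)*(-20) = 35 + 32*(-20) = 35 - 640 = -605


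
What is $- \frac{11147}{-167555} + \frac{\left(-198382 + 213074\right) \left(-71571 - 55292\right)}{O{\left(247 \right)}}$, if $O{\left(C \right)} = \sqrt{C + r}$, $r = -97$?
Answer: $\frac{11147}{167555} - \frac{931935598 \sqrt{6}}{15} \approx -1.5218 \cdot 10^{8}$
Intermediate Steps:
$O{\left(C \right)} = \sqrt{-97 + C}$ ($O{\left(C \right)} = \sqrt{C - 97} = \sqrt{-97 + C}$)
$- \frac{11147}{-167555} + \frac{\left(-198382 + 213074\right) \left(-71571 - 55292\right)}{O{\left(247 \right)}} = - \frac{11147}{-167555} + \frac{\left(-198382 + 213074\right) \left(-71571 - 55292\right)}{\sqrt{-97 + 247}} = \left(-11147\right) \left(- \frac{1}{167555}\right) + \frac{14692 \left(-126863\right)}{\sqrt{150}} = \frac{11147}{167555} - \frac{1863871196}{5 \sqrt{6}} = \frac{11147}{167555} - 1863871196 \frac{\sqrt{6}}{30} = \frac{11147}{167555} - \frac{931935598 \sqrt{6}}{15}$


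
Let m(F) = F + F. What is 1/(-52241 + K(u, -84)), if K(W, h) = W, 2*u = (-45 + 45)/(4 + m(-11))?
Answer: -1/52241 ≈ -1.9142e-5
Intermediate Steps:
m(F) = 2*F
u = 0 (u = ((-45 + 45)/(4 + 2*(-11)))/2 = (0/(4 - 22))/2 = (0/(-18))/2 = (0*(-1/18))/2 = (½)*0 = 0)
1/(-52241 + K(u, -84)) = 1/(-52241 + 0) = 1/(-52241) = -1/52241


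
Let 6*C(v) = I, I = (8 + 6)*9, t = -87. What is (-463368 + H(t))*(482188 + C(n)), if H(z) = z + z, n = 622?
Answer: -223524124278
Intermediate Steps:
I = 126 (I = 14*9 = 126)
C(v) = 21 (C(v) = (1/6)*126 = 21)
H(z) = 2*z
(-463368 + H(t))*(482188 + C(n)) = (-463368 + 2*(-87))*(482188 + 21) = (-463368 - 174)*482209 = -463542*482209 = -223524124278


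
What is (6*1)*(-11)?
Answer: -66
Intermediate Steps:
(6*1)*(-11) = 6*(-11) = -66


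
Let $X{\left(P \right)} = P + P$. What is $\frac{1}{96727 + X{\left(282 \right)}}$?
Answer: $\frac{1}{97291} \approx 1.0278 \cdot 10^{-5}$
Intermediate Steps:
$X{\left(P \right)} = 2 P$
$\frac{1}{96727 + X{\left(282 \right)}} = \frac{1}{96727 + 2 \cdot 282} = \frac{1}{96727 + 564} = \frac{1}{97291}$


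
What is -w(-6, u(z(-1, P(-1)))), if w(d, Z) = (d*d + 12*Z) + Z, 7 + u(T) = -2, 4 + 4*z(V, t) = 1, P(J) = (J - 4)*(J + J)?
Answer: 81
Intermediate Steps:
P(J) = 2*J*(-4 + J) (P(J) = (-4 + J)*(2*J) = 2*J*(-4 + J))
z(V, t) = -¾ (z(V, t) = -1 + (¼)*1 = -1 + ¼ = -¾)
u(T) = -9 (u(T) = -7 - 2 = -9)
w(d, Z) = d² + 13*Z (w(d, Z) = (d² + 12*Z) + Z = d² + 13*Z)
-w(-6, u(z(-1, P(-1)))) = -((-6)² + 13*(-9)) = -(36 - 117) = -1*(-81) = 81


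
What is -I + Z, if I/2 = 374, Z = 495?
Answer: -253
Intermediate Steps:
I = 748 (I = 2*374 = 748)
-I + Z = -1*748 + 495 = -748 + 495 = -253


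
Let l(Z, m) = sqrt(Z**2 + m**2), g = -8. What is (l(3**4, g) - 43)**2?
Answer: 8474 - 430*sqrt(265) ≈ 1474.1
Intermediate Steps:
(l(3**4, g) - 43)**2 = (sqrt((3**4)**2 + (-8)**2) - 43)**2 = (sqrt(81**2 + 64) - 43)**2 = (sqrt(6561 + 64) - 43)**2 = (sqrt(6625) - 43)**2 = (5*sqrt(265) - 43)**2 = (-43 + 5*sqrt(265))**2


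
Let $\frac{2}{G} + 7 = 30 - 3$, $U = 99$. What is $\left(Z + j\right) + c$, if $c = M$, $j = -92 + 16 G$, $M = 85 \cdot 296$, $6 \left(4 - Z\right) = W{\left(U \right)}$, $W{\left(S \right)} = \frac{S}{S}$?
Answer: $\frac{752203}{30} \approx 25073.0$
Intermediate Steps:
$G = \frac{1}{10}$ ($G = \frac{2}{-7 + \left(30 - 3\right)} = \frac{2}{-7 + 27} = \frac{2}{20} = 2 \cdot \frac{1}{20} = \frac{1}{10} \approx 0.1$)
$W{\left(S \right)} = 1$
$Z = \frac{23}{6}$ ($Z = 4 - \frac{1}{6} = \frac{23}{6} \approx 3.8333$)
$M = 25160$
$j = - \frac{452}{5}$ ($j = -92 + 16 \cdot \frac{1}{10} = -92 + \frac{8}{5} = - \frac{452}{5} \approx -90.4$)
$c = 25160$
$\left(Z + j\right) + c = \left(\frac{23}{6} - \frac{452}{5}\right) + 25160 = - \frac{2597}{30} + 25160 = \frac{752203}{30}$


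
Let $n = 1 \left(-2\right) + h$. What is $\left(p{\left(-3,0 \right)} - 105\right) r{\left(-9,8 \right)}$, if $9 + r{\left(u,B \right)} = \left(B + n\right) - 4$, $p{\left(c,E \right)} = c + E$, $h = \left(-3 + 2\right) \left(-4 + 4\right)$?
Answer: $756$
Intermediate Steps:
$h = 0$ ($h = \left(-1\right) 0 = 0$)
$n = -2$ ($n = 1 \left(-2\right) + 0 = -2 + 0 = -2$)
$p{\left(c,E \right)} = E + c$
$r{\left(u,B \right)} = -15 + B$ ($r{\left(u,B \right)} = -9 + \left(\left(B - 2\right) - 4\right) = -9 + \left(\left(-2 + B\right) - 4\right) = -9 + \left(-6 + B\right) = -15 + B$)
$\left(p{\left(-3,0 \right)} - 105\right) r{\left(-9,8 \right)} = \left(\left(0 - 3\right) - 105\right) \left(-15 + 8\right) = \left(-3 - 105\right) \left(-7\right) = \left(-108\right) \left(-7\right) = 756$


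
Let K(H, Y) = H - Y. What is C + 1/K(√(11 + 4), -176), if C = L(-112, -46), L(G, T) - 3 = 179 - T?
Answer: 7059284/30961 - √15/30961 ≈ 228.01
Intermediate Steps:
L(G, T) = 182 - T (L(G, T) = 3 + (179 - T) = 182 - T)
C = 228 (C = 182 - 1*(-46) = 182 + 46 = 228)
C + 1/K(√(11 + 4), -176) = 228 + 1/(√(11 + 4) - 1*(-176)) = 228 + 1/(√15 + 176) = 228 + 1/(176 + √15)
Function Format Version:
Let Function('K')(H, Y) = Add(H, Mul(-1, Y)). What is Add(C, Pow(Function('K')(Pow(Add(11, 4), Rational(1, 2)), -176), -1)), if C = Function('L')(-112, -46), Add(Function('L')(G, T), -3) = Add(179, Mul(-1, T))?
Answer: Add(Rational(7059284, 30961), Mul(Rational(-1, 30961), Pow(15, Rational(1, 2)))) ≈ 228.01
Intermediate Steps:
Function('L')(G, T) = Add(182, Mul(-1, T)) (Function('L')(G, T) = Add(3, Add(179, Mul(-1, T))) = Add(182, Mul(-1, T)))
C = 228 (C = Add(182, Mul(-1, -46)) = Add(182, 46) = 228)
Add(C, Pow(Function('K')(Pow(Add(11, 4), Rational(1, 2)), -176), -1)) = Add(228, Pow(Add(Pow(Add(11, 4), Rational(1, 2)), Mul(-1, -176)), -1)) = Add(228, Pow(Add(Pow(15, Rational(1, 2)), 176), -1)) = Add(228, Pow(Add(176, Pow(15, Rational(1, 2))), -1))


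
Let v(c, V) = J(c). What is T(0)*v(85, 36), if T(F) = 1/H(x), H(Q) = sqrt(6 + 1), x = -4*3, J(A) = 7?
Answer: sqrt(7) ≈ 2.6458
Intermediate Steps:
x = -12
H(Q) = sqrt(7)
v(c, V) = 7
T(F) = sqrt(7)/7 (T(F) = 1/(sqrt(7)) = sqrt(7)/7)
T(0)*v(85, 36) = (sqrt(7)/7)*7 = sqrt(7)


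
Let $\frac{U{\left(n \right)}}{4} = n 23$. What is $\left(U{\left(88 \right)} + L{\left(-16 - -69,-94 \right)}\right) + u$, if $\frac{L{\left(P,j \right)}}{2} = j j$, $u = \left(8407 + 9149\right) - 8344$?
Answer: $34980$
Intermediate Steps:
$U{\left(n \right)} = 92 n$ ($U{\left(n \right)} = 4 n 23 = 4 \cdot 23 n = 92 n$)
$u = 9212$ ($u = 17556 - 8344 = 9212$)
$L{\left(P,j \right)} = 2 j^{2}$ ($L{\left(P,j \right)} = 2 j j = 2 j^{2}$)
$\left(U{\left(88 \right)} + L{\left(-16 - -69,-94 \right)}\right) + u = \left(92 \cdot 88 + 2 \left(-94\right)^{2}\right) + 9212 = \left(8096 + 2 \cdot 8836\right) + 9212 = \left(8096 + 17672\right) + 9212 = 25768 + 9212 = 34980$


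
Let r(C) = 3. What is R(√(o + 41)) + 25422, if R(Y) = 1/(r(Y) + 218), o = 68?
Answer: 5618263/221 ≈ 25422.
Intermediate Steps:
R(Y) = 1/221 (R(Y) = 1/(3 + 218) = 1/221)
R(√(o + 41)) + 25422 = 1/221 + 25422 = 5618263/221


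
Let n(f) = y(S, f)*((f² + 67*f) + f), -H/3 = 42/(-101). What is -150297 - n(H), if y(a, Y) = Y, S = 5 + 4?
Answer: -154962186141/1030301 ≈ -1.5040e+5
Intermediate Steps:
S = 9
H = 126/101 (H = -126/(-101) = -126*(-1)/101 = -3*(-42/101) = 126/101 ≈ 1.2475)
n(f) = f*(f² + 68*f) (n(f) = f*((f² + 67*f) + f) = f*(f² + 68*f))
-150297 - n(H) = -150297 - (126/101)²*(68 + 126/101) = -150297 - 15876*6994/(10201*101) = -150297 - 1*111036744/1030301 = -150297 - 111036744/1030301 = -154962186141/1030301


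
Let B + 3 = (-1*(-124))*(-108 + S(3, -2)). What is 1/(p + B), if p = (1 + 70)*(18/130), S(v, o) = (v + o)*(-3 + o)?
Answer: -65/910336 ≈ -7.1402e-5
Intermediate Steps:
S(v, o) = (-3 + o)*(o + v) (S(v, o) = (o + v)*(-3 + o) = (-3 + o)*(o + v))
p = 639/65 (p = 71*(18*(1/130)) = 71*(9/65) = 639/65 ≈ 9.8308)
B = -14015 (B = -3 + (-1*(-124))*(-108 + ((-2)**2 - 3*(-2) - 3*3 - 2*3)) = -3 + 124*(-108 + (4 + 6 - 9 - 6)) = -3 + 124*(-108 - 5) = -3 + 124*(-113) = -3 - 14012 = -14015)
1/(p + B) = 1/(639/65 - 14015) = 1/(-910336/65) = -65/910336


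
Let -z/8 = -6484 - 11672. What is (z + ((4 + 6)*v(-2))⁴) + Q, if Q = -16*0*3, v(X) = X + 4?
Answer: 305248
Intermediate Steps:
v(X) = 4 + X
Q = 0 (Q = 0*3 = 0)
z = 145248 (z = -8*(-6484 - 11672) = -8*(-18156) = 145248)
(z + ((4 + 6)*v(-2))⁴) + Q = (145248 + ((4 + 6)*(4 - 2))⁴) + 0 = (145248 + (10*2)⁴) + 0 = (145248 + 20⁴) + 0 = (145248 + 160000) + 0 = 305248 + 0 = 305248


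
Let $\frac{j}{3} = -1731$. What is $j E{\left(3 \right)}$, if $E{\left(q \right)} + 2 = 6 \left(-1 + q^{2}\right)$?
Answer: $-238878$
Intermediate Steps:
$j = -5193$ ($j = 3 \left(-1731\right) = -5193$)
$E{\left(q \right)} = -8 + 6 q^{2}$ ($E{\left(q \right)} = -2 + 6 \left(-1 + q^{2}\right) = -2 + \left(-6 + 6 q^{2}\right) = -8 + 6 q^{2}$)
$j E{\left(3 \right)} = - 5193 \left(-8 + 6 \cdot 3^{2}\right) = - 5193 \left(-8 + 6 \cdot 9\right) = - 5193 \left(-8 + 54\right) = \left(-5193\right) 46 = -238878$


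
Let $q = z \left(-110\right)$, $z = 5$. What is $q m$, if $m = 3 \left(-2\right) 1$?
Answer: $3300$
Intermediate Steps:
$m = -6$ ($m = \left(-6\right) 1 = -6$)
$q = -550$ ($q = 5 \left(-110\right) = -550$)
$q m = \left(-550\right) \left(-6\right) = 3300$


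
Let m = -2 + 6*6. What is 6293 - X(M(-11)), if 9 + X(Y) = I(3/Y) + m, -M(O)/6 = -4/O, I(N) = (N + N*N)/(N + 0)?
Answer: 50147/8 ≈ 6268.4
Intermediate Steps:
m = 34 (m = -2 + 36 = 34)
I(N) = (N + N²)/N
M(O) = 24/O (M(O) = -(-24)/O = 24/O)
X(Y) = 26 + 3/Y (X(Y) = -9 + ((1 + 3/Y) + 34) = -9 + (35 + 3/Y) = 26 + 3/Y)
6293 - X(M(-11)) = 6293 - (26 + 3/((24/(-11)))) = 6293 - (26 + 3/((24*(-1/11)))) = 6293 - (26 + 3/(-24/11)) = 6293 - (26 + 3*(-11/24)) = 6293 - (26 - 11/8) = 6293 - 1*197/8 = 6293 - 197/8 = 50147/8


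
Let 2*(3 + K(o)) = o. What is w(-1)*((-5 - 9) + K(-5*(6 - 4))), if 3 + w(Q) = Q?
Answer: 88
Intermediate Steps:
w(Q) = -3 + Q
K(o) = -3 + o/2
w(-1)*((-5 - 9) + K(-5*(6 - 4))) = (-3 - 1)*((-5 - 9) + (-3 + (-5*(6 - 4))/2)) = -4*(-14 + (-3 + (-5*2)/2)) = -4*(-14 + (-3 + (½)*(-10))) = -4*(-14 + (-3 - 5)) = -4*(-14 - 8) = -4*(-22) = 88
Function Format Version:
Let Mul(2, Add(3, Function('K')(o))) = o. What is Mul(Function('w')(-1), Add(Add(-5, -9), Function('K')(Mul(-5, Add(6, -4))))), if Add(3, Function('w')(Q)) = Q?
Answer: 88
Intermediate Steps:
Function('w')(Q) = Add(-3, Q)
Function('K')(o) = Add(-3, Mul(Rational(1, 2), o))
Mul(Function('w')(-1), Add(Add(-5, -9), Function('K')(Mul(-5, Add(6, -4))))) = Mul(Add(-3, -1), Add(Add(-5, -9), Add(-3, Mul(Rational(1, 2), Mul(-5, Add(6, -4)))))) = Mul(-4, Add(-14, Add(-3, Mul(Rational(1, 2), Mul(-5, 2))))) = Mul(-4, Add(-14, Add(-3, Mul(Rational(1, 2), -10)))) = Mul(-4, Add(-14, Add(-3, -5))) = Mul(-4, Add(-14, -8)) = Mul(-4, -22) = 88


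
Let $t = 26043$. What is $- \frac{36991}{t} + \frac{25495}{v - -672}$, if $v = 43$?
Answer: $\frac{127503544}{3724149} \approx 34.237$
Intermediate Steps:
$- \frac{36991}{t} + \frac{25495}{v - -672} = - \frac{36991}{26043} + \frac{25495}{43 - -672} = \left(-36991\right) \frac{1}{26043} + \frac{25495}{43 + 672} = - \frac{36991}{26043} + \frac{25495}{715} = - \frac{36991}{26043} + 25495 \cdot \frac{1}{715} = - \frac{36991}{26043} + \frac{5099}{143} = \frac{127503544}{3724149}$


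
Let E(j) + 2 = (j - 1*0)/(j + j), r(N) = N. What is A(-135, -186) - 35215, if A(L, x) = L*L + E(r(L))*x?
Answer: -16711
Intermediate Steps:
E(j) = -3/2 (E(j) = -2 + (j - 1*0)/(j + j) = -2 + (j + 0)/((2*j)) = -2 + j*(1/(2*j)) = -2 + ½ = -3/2)
A(L, x) = L² - 3*x/2 (A(L, x) = L*L - 3*x/2 = L² - 3*x/2)
A(-135, -186) - 35215 = ((-135)² - 3/2*(-186)) - 35215 = (18225 + 279) - 35215 = 18504 - 35215 = -16711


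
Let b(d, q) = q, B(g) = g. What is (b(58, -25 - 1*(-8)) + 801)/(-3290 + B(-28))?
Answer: -56/237 ≈ -0.23629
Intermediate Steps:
(b(58, -25 - 1*(-8)) + 801)/(-3290 + B(-28)) = ((-25 - 1*(-8)) + 801)/(-3290 - 28) = ((-25 + 8) + 801)/(-3318) = (-17 + 801)*(-1/3318) = 784*(-1/3318) = -56/237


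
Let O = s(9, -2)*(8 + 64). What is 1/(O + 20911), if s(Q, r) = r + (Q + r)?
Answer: 1/21271 ≈ 4.7012e-5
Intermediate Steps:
s(Q, r) = Q + 2*r
O = 360 (O = (9 + 2*(-2))*(8 + 64) = (9 - 4)*72 = 5*72 = 360)
1/(O + 20911) = 1/(360 + 20911) = 1/21271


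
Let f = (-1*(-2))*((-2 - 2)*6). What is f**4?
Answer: 5308416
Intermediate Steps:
f = -48 (f = 2*(-4*6) = 2*(-24) = -48)
f**4 = (-48)**4 = 5308416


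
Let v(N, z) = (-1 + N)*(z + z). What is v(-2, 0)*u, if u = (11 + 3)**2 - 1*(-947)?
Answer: 0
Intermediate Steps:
v(N, z) = 2*z*(-1 + N) (v(N, z) = (-1 + N)*(2*z) = 2*z*(-1 + N))
u = 1143 (u = 14**2 + 947 = 196 + 947 = 1143)
v(-2, 0)*u = (2*0*(-1 - 2))*1143 = (2*0*(-3))*1143 = 0*1143 = 0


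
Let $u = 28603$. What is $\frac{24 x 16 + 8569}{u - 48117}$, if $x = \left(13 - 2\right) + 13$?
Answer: $- \frac{17785}{19514} \approx -0.9114$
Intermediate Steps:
$x = 24$ ($x = 11 + 13 = 24$)
$\frac{24 x 16 + 8569}{u - 48117} = \frac{24 \cdot 24 \cdot 16 + 8569}{28603 - 48117} = \frac{576 \cdot 16 + 8569}{-19514} = \left(9216 + 8569\right) \left(- \frac{1}{19514}\right) = 17785 \left(- \frac{1}{19514}\right) = - \frac{17785}{19514}$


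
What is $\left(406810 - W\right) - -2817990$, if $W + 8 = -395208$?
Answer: $3620016$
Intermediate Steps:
$W = -395216$ ($W = -8 - 395208 = -395216$)
$\left(406810 - W\right) - -2817990 = \left(406810 - -395216\right) - -2817990 = \left(406810 + 395216\right) + 2817990 = 802026 + 2817990 = 3620016$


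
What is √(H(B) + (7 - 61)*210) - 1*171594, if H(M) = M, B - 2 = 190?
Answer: -171594 + 2*I*√2787 ≈ -1.7159e+5 + 105.58*I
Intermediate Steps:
B = 192 (B = 2 + 190 = 192)
√(H(B) + (7 - 61)*210) - 1*171594 = √(192 + (7 - 61)*210) - 1*171594 = √(192 - 54*210) - 171594 = √(192 - 11340) - 171594 = √(-11148) - 171594 = 2*I*√2787 - 171594 = -171594 + 2*I*√2787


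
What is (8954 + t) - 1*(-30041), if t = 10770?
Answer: 49765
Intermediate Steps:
(8954 + t) - 1*(-30041) = (8954 + 10770) - 1*(-30041) = 19724 + 30041 = 49765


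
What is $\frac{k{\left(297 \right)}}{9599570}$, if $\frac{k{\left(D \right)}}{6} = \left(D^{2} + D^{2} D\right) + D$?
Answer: $\frac{78859737}{4799785} \approx 16.43$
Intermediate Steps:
$k{\left(D \right)} = 6 D + 6 D^{2} + 6 D^{3}$ ($k{\left(D \right)} = 6 \left(\left(D^{2} + D^{2} D\right) + D\right) = 6 \left(\left(D^{2} + D^{3}\right) + D\right) = 6 \left(D + D^{2} + D^{3}\right) = 6 D + 6 D^{2} + 6 D^{3}$)
$\frac{k{\left(297 \right)}}{9599570} = \frac{6 \cdot 297 \left(1 + 297 + 297^{2}\right)}{9599570} = 6 \cdot 297 \left(1 + 297 + 88209\right) \frac{1}{9599570} = 6 \cdot 297 \cdot 88507 \cdot \frac{1}{9599570} = 157719474 \cdot \frac{1}{9599570} = \frac{78859737}{4799785}$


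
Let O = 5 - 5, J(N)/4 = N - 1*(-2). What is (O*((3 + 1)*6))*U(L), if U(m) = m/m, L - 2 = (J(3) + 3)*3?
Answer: 0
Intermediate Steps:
J(N) = 8 + 4*N (J(N) = 4*(N - 1*(-2)) = 4*(N + 2) = 4*(2 + N) = 8 + 4*N)
L = 71 (L = 2 + ((8 + 4*3) + 3)*3 = 2 + ((8 + 12) + 3)*3 = 2 + (20 + 3)*3 = 2 + 23*3 = 2 + 69 = 71)
U(m) = 1
O = 0
(O*((3 + 1)*6))*U(L) = (0*((3 + 1)*6))*1 = (0*(4*6))*1 = (0*24)*1 = 0*1 = 0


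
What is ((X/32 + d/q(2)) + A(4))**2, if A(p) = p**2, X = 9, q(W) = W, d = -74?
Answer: 439569/1024 ≈ 429.27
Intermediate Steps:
((X/32 + d/q(2)) + A(4))**2 = ((9/32 - 74/2) + 4**2)**2 = ((9*(1/32) - 74*1/2) + 16)**2 = ((9/32 - 37) + 16)**2 = (-1175/32 + 16)**2 = (-663/32)**2 = 439569/1024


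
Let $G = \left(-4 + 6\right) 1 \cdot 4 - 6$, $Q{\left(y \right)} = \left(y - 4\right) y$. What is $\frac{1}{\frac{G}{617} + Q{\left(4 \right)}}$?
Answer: $\frac{617}{2} \approx 308.5$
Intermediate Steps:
$Q{\left(y \right)} = y \left(-4 + y\right)$ ($Q{\left(y \right)} = \left(-4 + y\right) y = y \left(-4 + y\right)$)
$G = 2$ ($G = 2 \cdot 1 \cdot 4 - 6 = 2 \cdot 4 - 6 = 8 - 6 = 2$)
$\frac{1}{\frac{G}{617} + Q{\left(4 \right)}} = \frac{1}{\frac{2}{617} + 4 \left(-4 + 4\right)} = \frac{1}{2 \cdot \frac{1}{617} + 4 \cdot 0} = \frac{1}{\frac{2}{617} + 0} = \frac{1}{\frac{2}{617}} = \frac{617}{2}$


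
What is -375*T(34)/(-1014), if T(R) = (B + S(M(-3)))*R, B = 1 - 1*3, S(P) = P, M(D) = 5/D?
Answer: -23375/507 ≈ -46.105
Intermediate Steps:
B = -2 (B = 1 - 3 = -2)
T(R) = -11*R/3 (T(R) = (-2 + 5/(-3))*R = (-2 + 5*(-⅓))*R = (-2 - 5/3)*R = -11*R/3)
-375*T(34)/(-1014) = -375*(-11/3*34)/(-1014) = -(-46750)*(-1)/1014 = -375*187/1521 = -23375/507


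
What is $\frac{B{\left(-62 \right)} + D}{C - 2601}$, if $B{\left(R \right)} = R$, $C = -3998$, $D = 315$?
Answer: $- \frac{253}{6599} \approx -0.038339$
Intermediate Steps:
$\frac{B{\left(-62 \right)} + D}{C - 2601} = \frac{-62 + 315}{-3998 - 2601} = \frac{253}{-6599} = 253 \left(- \frac{1}{6599}\right) = - \frac{253}{6599}$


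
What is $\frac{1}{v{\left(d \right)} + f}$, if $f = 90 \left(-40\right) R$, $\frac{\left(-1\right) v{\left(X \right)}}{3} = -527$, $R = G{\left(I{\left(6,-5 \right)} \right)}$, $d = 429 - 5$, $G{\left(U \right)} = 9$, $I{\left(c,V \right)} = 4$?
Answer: $- \frac{1}{30819} \approx -3.2448 \cdot 10^{-5}$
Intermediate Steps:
$d = 424$
$R = 9$
$v{\left(X \right)} = 1581$ ($v{\left(X \right)} = \left(-3\right) \left(-527\right) = 1581$)
$f = -32400$ ($f = 90 \left(-40\right) 9 = \left(-3600\right) 9 = -32400$)
$\frac{1}{v{\left(d \right)} + f} = \frac{1}{1581 - 32400} = \frac{1}{-30819} = - \frac{1}{30819}$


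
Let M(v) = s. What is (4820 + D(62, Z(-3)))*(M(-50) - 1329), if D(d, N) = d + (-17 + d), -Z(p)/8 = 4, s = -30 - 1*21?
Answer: -6799260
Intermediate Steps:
s = -51 (s = -30 - 21 = -51)
Z(p) = -32 (Z(p) = -8*4 = -32)
M(v) = -51
D(d, N) = -17 + 2*d
(4820 + D(62, Z(-3)))*(M(-50) - 1329) = (4820 + (-17 + 2*62))*(-51 - 1329) = (4820 + (-17 + 124))*(-1380) = (4820 + 107)*(-1380) = 4927*(-1380) = -6799260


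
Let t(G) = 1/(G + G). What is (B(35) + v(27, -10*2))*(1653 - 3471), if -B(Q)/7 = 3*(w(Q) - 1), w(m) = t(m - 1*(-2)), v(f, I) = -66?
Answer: 3046059/37 ≈ 82326.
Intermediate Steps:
t(G) = 1/(2*G)
w(m) = 1/(2*(2 + m)) (w(m) = 1/(2*(m - 1*(-2))) = 1/(2*(m + 2)) = 1/(2*(2 + m)))
B(Q) = 21 - 21/(2*(2 + Q)) (B(Q) = -21*(1/(2*(2 + Q)) - 1) = -21*(-1 + 1/(2*(2 + Q))) = -7*(-3 + 3/(2*(2 + Q))) = 21 - 21/(2*(2 + Q)))
(B(35) + v(27, -10*2))*(1653 - 3471) = (21*(3 + 2*35)/(2*(2 + 35)) - 66)*(1653 - 3471) = ((21/2)*(3 + 70)/37 - 66)*(-1818) = ((21/2)*(1/37)*73 - 66)*(-1818) = (1533/74 - 66)*(-1818) = -3351/74*(-1818) = 3046059/37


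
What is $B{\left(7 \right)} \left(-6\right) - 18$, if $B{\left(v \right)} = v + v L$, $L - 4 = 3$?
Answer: $-354$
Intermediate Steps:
$L = 7$ ($L = 4 + 3 = 7$)
$B{\left(v \right)} = 8 v$ ($B{\left(v \right)} = v + v 7 = v + 7 v = 8 v$)
$B{\left(7 \right)} \left(-6\right) - 18 = 8 \cdot 7 \left(-6\right) - 18 = 56 \left(-6\right) - 18 = -336 - 18 = -354$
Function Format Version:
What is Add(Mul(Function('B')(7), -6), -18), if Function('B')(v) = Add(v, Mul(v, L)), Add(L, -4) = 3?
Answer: -354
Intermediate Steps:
L = 7 (L = Add(4, 3) = 7)
Function('B')(v) = Mul(8, v) (Function('B')(v) = Add(v, Mul(v, 7)) = Add(v, Mul(7, v)) = Mul(8, v))
Add(Mul(Function('B')(7), -6), -18) = Add(Mul(Mul(8, 7), -6), -18) = Add(Mul(56, -6), -18) = Add(-336, -18) = -354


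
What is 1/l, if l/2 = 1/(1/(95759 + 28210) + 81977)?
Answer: 5081303357/123969 ≈ 40989.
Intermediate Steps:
l = 123969/5081303357 (l = 2/(1/(95759 + 28210) + 81977) = 2/(1/123969 + 81977) = 2/(10162606714/123969) = 2*(123969/10162606714) = 123969/5081303357 ≈ 2.4397e-5)
1/l = 1/(123969/5081303357) = 5081303357/123969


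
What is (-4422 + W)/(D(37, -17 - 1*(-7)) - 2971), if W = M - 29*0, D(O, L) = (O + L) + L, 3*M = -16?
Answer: 6641/4431 ≈ 1.4988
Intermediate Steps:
M = -16/3 (M = (1/3)*(-16) = -16/3 ≈ -5.3333)
D(O, L) = O + 2*L (D(O, L) = (L + O) + L = O + 2*L)
W = -16/3 (W = -16/3 - 29*0 = -16/3 + 0 = -16/3 ≈ -5.3333)
(-4422 + W)/(D(37, -17 - 1*(-7)) - 2971) = (-4422 - 16/3)/((37 + 2*(-17 - 1*(-7))) - 2971) = -13282/(3*((37 + 2*(-17 + 7)) - 2971)) = -13282/(3*((37 + 2*(-10)) - 2971)) = -13282/(3*((37 - 20) - 2971)) = -13282/(3*(17 - 2971)) = -13282/3/(-2954) = -13282/3*(-1/2954) = 6641/4431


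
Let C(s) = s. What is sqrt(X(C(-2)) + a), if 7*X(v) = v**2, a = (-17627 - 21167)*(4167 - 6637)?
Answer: 2*sqrt(1173809462)/7 ≈ 9788.8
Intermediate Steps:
a = 95821180 (a = -38794*(-2470) = 95821180)
X(v) = v**2/7
sqrt(X(C(-2)) + a) = sqrt((1/7)*(-2)**2 + 95821180) = sqrt((1/7)*4 + 95821180) = sqrt(4/7 + 95821180) = sqrt(670748264/7) = 2*sqrt(1173809462)/7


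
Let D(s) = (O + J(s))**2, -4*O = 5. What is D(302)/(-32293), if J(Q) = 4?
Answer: -121/516688 ≈ -0.00023418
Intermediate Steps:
O = -5/4 (O = -1/4*5 = -5/4 ≈ -1.2500)
D(s) = 121/16 (D(s) = (-5/4 + 4)**2 = (11/4)**2 = 121/16)
D(302)/(-32293) = (121/16)/(-32293) = (121/16)*(-1/32293) = -121/516688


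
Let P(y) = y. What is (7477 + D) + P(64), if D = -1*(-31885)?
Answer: 39426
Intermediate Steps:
D = 31885
(7477 + D) + P(64) = (7477 + 31885) + 64 = 39362 + 64 = 39426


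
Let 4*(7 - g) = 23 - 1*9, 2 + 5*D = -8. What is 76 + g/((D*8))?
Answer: 2425/32 ≈ 75.781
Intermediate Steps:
D = -2 (D = -⅖ + (⅕)*(-8) = -⅖ - 8/5 = -2)
g = 7/2 (g = 7 - (23 - 1*9)/4 = 7 - (23 - 9)/4 = 7 - ¼*14 = 7 - 7/2 = 7/2 ≈ 3.5000)
76 + g/((D*8)) = 76 + 7/(2*((-2*8))) = 76 + (7/2)/(-16) = 76 + (7/2)*(-1/16) = 76 - 7/32 = 2425/32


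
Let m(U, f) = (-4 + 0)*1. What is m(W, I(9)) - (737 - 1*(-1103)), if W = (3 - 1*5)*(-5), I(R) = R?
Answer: -1844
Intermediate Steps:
W = 10 (W = (3 - 5)*(-5) = -2*(-5) = 10)
m(U, f) = -4 (m(U, f) = -4*1 = -4)
m(W, I(9)) - (737 - 1*(-1103)) = -4 - (737 - 1*(-1103)) = -4 - (737 + 1103) = -4 - 1*1840 = -4 - 1840 = -1844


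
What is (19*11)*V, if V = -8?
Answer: -1672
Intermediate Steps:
(19*11)*V = (19*11)*(-8) = 209*(-8) = -1672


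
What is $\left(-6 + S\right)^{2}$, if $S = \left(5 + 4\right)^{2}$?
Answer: $5625$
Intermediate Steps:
$S = 81$ ($S = 9^{2} = 81$)
$\left(-6 + S\right)^{2} = \left(-6 + 81\right)^{2} = 75^{2} = 5625$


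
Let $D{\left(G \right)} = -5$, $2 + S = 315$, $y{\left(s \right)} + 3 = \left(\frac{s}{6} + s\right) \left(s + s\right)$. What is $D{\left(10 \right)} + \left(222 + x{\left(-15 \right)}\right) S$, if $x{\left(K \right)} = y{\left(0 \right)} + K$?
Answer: $63847$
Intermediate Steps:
$y{\left(s \right)} = -3 + \frac{7 s^{2}}{3}$ ($y{\left(s \right)} = -3 + \left(\frac{s}{6} + s\right) \left(s + s\right) = -3 + \left(s \frac{1}{6} + s\right) 2 s = -3 + \left(\frac{s}{6} + s\right) 2 s = -3 + \frac{7 s}{6} \cdot 2 s = -3 + \frac{7 s^{2}}{3}$)
$S = 313$ ($S = -2 + 315 = 313$)
$x{\left(K \right)} = -3 + K$ ($x{\left(K \right)} = \left(-3 + \frac{7 \cdot 0^{2}}{3}\right) + K = \left(-3 + \frac{7}{3} \cdot 0\right) + K = \left(-3 + 0\right) + K = -3 + K$)
$D{\left(10 \right)} + \left(222 + x{\left(-15 \right)}\right) S = -5 + \left(222 - 18\right) 313 = -5 + 204 \cdot 313 = -5 + 63852 = 63847$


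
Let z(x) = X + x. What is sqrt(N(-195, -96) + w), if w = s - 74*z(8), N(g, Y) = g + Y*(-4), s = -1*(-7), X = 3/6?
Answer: I*sqrt(433) ≈ 20.809*I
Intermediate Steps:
X = 1/2 (X = 3*(1/6) = 1/2 ≈ 0.50000)
s = 7
N(g, Y) = g - 4*Y
z(x) = 1/2 + x
w = -622 (w = 7 - 74*(1/2 + 8) = 7 - 74*17/2 = 7 - 629 = -622)
sqrt(N(-195, -96) + w) = sqrt((-195 - 4*(-96)) - 622) = sqrt((-195 + 384) - 622) = sqrt(189 - 622) = sqrt(-433) = I*sqrt(433)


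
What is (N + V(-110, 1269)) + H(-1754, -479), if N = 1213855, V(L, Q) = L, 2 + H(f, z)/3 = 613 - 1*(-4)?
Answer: 1215590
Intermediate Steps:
H(f, z) = 1845 (H(f, z) = -6 + 3*(613 - 1*(-4)) = -6 + 3*(613 + 4) = -6 + 3*617 = -6 + 1851 = 1845)
(N + V(-110, 1269)) + H(-1754, -479) = (1213855 - 110) + 1845 = 1213745 + 1845 = 1215590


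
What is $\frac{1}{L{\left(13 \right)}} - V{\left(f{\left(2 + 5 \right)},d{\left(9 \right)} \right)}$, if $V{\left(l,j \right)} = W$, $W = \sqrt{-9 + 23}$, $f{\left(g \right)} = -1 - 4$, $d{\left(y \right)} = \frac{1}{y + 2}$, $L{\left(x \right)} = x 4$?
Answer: $\frac{1}{52} - \sqrt{14} \approx -3.7224$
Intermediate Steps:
$L{\left(x \right)} = 4 x$
$d{\left(y \right)} = \frac{1}{2 + y}$
$f{\left(g \right)} = -5$
$W = \sqrt{14} \approx 3.7417$
$V{\left(l,j \right)} = \sqrt{14}$
$\frac{1}{L{\left(13 \right)}} - V{\left(f{\left(2 + 5 \right)},d{\left(9 \right)} \right)} = \frac{1}{4 \cdot 13} - \sqrt{14} = \frac{1}{52} - \sqrt{14}$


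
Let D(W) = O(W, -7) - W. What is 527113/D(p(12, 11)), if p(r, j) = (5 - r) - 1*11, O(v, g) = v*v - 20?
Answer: 527113/322 ≈ 1637.0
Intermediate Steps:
O(v, g) = -20 + v**2 (O(v, g) = v**2 - 20 = -20 + v**2)
p(r, j) = -6 - r (p(r, j) = (5 - r) - 11 = -6 - r)
D(W) = -20 + W**2 - W (D(W) = (-20 + W**2) - W = -20 + W**2 - W)
527113/D(p(12, 11)) = 527113/(-20 + (-6 - 1*12)**2 - (-6 - 1*12)) = 527113/(-20 + (-6 - 12)**2 - (-6 - 12)) = 527113/(-20 + (-18)**2 - 1*(-18)) = 527113/(-20 + 324 + 18) = 527113/322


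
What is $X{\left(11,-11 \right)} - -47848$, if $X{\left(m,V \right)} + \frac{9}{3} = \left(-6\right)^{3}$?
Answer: $47629$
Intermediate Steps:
$X{\left(m,V \right)} = -219$ ($X{\left(m,V \right)} = -3 + \left(-6\right)^{3} = -3 - 216 = -219$)
$X{\left(11,-11 \right)} - -47848 = -219 - -47848 = -219 + 47848 = 47629$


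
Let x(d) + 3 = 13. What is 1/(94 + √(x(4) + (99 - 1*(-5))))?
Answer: 47/4361 - √114/8722 ≈ 0.0095532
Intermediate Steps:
x(d) = 10 (x(d) = -3 + 13 = 10)
1/(94 + √(x(4) + (99 - 1*(-5)))) = 1/(94 + √(10 + (99 - 1*(-5)))) = 1/(94 + √(10 + (99 + 5))) = 1/(94 + √(10 + 104)) = 1/(94 + √114)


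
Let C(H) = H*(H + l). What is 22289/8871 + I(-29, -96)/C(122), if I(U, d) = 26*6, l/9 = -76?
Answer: 381709780/152057811 ≈ 2.5103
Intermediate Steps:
l = -684 (l = 9*(-76) = -684)
I(U, d) = 156
C(H) = H*(-684 + H) (C(H) = H*(H - 684) = H*(-684 + H))
22289/8871 + I(-29, -96)/C(122) = 22289/8871 + 156/((122*(-684 + 122))) = 22289*(1/8871) + 156/((122*(-562))) = 22289/8871 + 156/(-68564) = 22289/8871 + 156*(-1/68564) = 22289/8871 - 39/17141 = 381709780/152057811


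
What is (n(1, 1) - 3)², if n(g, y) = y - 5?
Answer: 49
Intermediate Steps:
n(g, y) = -5 + y
(n(1, 1) - 3)² = ((-5 + 1) - 3)² = (-4 - 3)² = (-7)² = 49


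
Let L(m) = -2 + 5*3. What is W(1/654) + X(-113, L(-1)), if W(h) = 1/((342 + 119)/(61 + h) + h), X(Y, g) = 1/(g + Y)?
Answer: 2411916029/19721697100 ≈ 0.12230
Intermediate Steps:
L(m) = 13 (L(m) = -2 + 15 = 13)
X(Y, g) = 1/(Y + g)
W(h) = 1/(h + 461/(61 + h)) (W(h) = 1/(461/(61 + h) + h) = 1/(h + 461/(61 + h)))
W(1/654) + X(-113, L(-1)) = (61 + 1/654)/(461 + (1/654)**2 + 61/654) + 1/(-113 + 13) = (61 + 1/654)/(461 + (1/654)**2 + 61*(1/654)) + 1/(-100) = (39895/654)/(461 + 1/427716 + 61/654) - 1/100 = (39895/654)/(197216971/427716) - 1/100 = (427716/197216971)*(39895/654) - 1/100 = 26091330/197216971 - 1/100 = 2411916029/19721697100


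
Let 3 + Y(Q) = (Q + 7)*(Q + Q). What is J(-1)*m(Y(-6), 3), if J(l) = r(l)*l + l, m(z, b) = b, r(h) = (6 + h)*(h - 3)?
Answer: 57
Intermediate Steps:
r(h) = (-3 + h)*(6 + h) (r(h) = (6 + h)*(-3 + h) = (-3 + h)*(6 + h))
Y(Q) = -3 + 2*Q*(7 + Q) (Y(Q) = -3 + (Q + 7)*(Q + Q) = -3 + (7 + Q)*(2*Q) = -3 + 2*Q*(7 + Q))
J(l) = l + l*(-18 + l² + 3*l) (J(l) = (-18 + l² + 3*l)*l + l = l*(-18 + l² + 3*l) + l = l + l*(-18 + l² + 3*l))
J(-1)*m(Y(-6), 3) = -(-17 + (-1)² + 3*(-1))*3 = -(-17 + 1 - 3)*3 = -1*(-19)*3 = 19*3 = 57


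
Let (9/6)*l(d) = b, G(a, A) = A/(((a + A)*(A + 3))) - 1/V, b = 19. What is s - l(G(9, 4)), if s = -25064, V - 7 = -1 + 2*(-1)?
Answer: -75230/3 ≈ -25077.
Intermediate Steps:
V = 4 (V = 7 + (-1 + 2*(-1)) = 7 + (-1 - 2) = 7 - 3 = 4)
G(a, A) = -¼ + A/((3 + A)*(A + a)) (G(a, A) = A/(((a + A)*(A + 3))) - 1/4 = A/(((A + a)*(3 + A))) - 1*¼ = A/(((3 + A)*(A + a))) - ¼ = A*(1/((3 + A)*(A + a))) - ¼ = A/((3 + A)*(A + a)) - ¼ = -¼ + A/((3 + A)*(A + a)))
l(d) = 38/3 (l(d) = (⅔)*19 = 38/3)
s - l(G(9, 4)) = -25064 - 1*38/3 = -25064 - 38/3 = -75230/3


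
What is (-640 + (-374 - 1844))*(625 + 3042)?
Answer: -10480286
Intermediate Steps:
(-640 + (-374 - 1844))*(625 + 3042) = (-640 - 2218)*3667 = -2858*3667 = -10480286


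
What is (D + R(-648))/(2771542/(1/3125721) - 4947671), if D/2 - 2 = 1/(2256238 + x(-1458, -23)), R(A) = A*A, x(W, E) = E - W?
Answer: 948014954086/19558361364621133703 ≈ 4.8471e-8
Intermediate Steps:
R(A) = A²
D = 9030694/2257673 (D = 4 + 2/(2256238 + (-23 - 1*(-1458))) = 4 + 2/(2256238 + (-23 + 1458)) = 4 + 2/(2256238 + 1435) = 4 + 2/2257673 = 9030694/2257673 ≈ 4.0000)
(D + R(-648))/(2771542/(1/3125721) - 4947671) = (9030694/2257673 + (-648)²)/(2771542/(1/3125721) - 4947671) = (9030694/2257673 + 419904)/(2771542/(1/3125721) - 4947671) = 948014954086/(2257673*(2771542*3125721 - 4947671)) = 948014954086/(2257673*(8663067031782 - 4947671)) = (948014954086/2257673)/8663062084111 = (948014954086/2257673)*(1/8663062084111) = 948014954086/19558361364621133703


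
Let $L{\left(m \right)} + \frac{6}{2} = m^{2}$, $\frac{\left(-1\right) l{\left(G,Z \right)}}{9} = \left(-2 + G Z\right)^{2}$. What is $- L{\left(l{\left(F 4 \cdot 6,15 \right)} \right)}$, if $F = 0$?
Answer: $-1293$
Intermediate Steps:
$l{\left(G,Z \right)} = - 9 \left(-2 + G Z\right)^{2}$
$L{\left(m \right)} = -3 + m^{2}$
$- L{\left(l{\left(F 4 \cdot 6,15 \right)} \right)} = - (-3 + \left(- 9 \left(-2 + 0 \cdot 4 \cdot 6 \cdot 15\right)^{2}\right)^{2}) = - (-3 + \left(- 9 \left(-2 + 0 \cdot 6 \cdot 15\right)^{2}\right)^{2}) = - (-3 + \left(- 9 \left(-2 + 0 \cdot 15\right)^{2}\right)^{2}) = - (-3 + \left(- 9 \left(-2 + 0\right)^{2}\right)^{2}) = - (-3 + \left(- 9 \left(-2\right)^{2}\right)^{2}) = - (-3 + \left(\left(-9\right) 4\right)^{2}) = - (-3 + \left(-36\right)^{2}) = - (-3 + 1296) = \left(-1\right) 1293 = -1293$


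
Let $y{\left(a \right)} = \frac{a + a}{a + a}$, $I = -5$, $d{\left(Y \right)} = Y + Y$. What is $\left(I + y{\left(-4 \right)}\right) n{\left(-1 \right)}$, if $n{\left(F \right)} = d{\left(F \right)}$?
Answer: $8$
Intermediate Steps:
$d{\left(Y \right)} = 2 Y$
$n{\left(F \right)} = 2 F$
$y{\left(a \right)} = 1$ ($y{\left(a \right)} = \frac{2 a}{2 a} = 2 a \frac{1}{2 a} = 1$)
$\left(I + y{\left(-4 \right)}\right) n{\left(-1 \right)} = \left(-5 + 1\right) 2 \left(-1\right) = \left(-4\right) \left(-2\right) = 8$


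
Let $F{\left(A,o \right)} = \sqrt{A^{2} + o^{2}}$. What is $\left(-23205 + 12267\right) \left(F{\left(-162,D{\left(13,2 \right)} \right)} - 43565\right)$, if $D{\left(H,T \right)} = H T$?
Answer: $476513970 - 21876 \sqrt{6730} \approx 4.7472 \cdot 10^{8}$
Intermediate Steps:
$\left(-23205 + 12267\right) \left(F{\left(-162,D{\left(13,2 \right)} \right)} - 43565\right) = \left(-23205 + 12267\right) \left(\sqrt{\left(-162\right)^{2} + \left(13 \cdot 2\right)^{2}} - 43565\right) = - 10938 \left(\sqrt{26244 + 26^{2}} - 43565\right) = - 10938 \left(\sqrt{26244 + 676} - 43565\right) = - 10938 \left(\sqrt{26920} - 43565\right) = - 10938 \left(2 \sqrt{6730} - 43565\right) = - 10938 \left(-43565 + 2 \sqrt{6730}\right) = 476513970 - 21876 \sqrt{6730}$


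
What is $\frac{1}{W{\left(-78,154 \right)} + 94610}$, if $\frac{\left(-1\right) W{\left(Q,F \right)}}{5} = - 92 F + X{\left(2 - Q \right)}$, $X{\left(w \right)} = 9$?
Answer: $\frac{1}{165405} \approx 6.0458 \cdot 10^{-6}$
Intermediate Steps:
$W{\left(Q,F \right)} = -45 + 460 F$ ($W{\left(Q,F \right)} = - 5 \left(- 92 F + 9\right) = - 5 \left(9 - 92 F\right) = -45 + 460 F$)
$\frac{1}{W{\left(-78,154 \right)} + 94610} = \frac{1}{\left(-45 + 460 \cdot 154\right) + 94610} = \frac{1}{\left(-45 + 70840\right) + 94610} = \frac{1}{70795 + 94610} = \frac{1}{165405}$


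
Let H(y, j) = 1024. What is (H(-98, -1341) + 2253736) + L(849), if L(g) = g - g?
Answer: 2254760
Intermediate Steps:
L(g) = 0
(H(-98, -1341) + 2253736) + L(849) = (1024 + 2253736) + 0 = 2254760 + 0 = 2254760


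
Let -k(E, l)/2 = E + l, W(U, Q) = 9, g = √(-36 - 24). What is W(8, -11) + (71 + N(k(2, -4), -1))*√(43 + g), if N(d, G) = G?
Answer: 9 + 70*√(43 + 2*I*√15) ≈ 469.86 + 41.178*I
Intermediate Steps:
g = 2*I*√15 (g = √(-60) = 2*I*√15 ≈ 7.746*I)
k(E, l) = -2*E - 2*l (k(E, l) = -2*(E + l) = -2*E - 2*l)
W(8, -11) + (71 + N(k(2, -4), -1))*√(43 + g) = 9 + (71 - 1)*√(43 + 2*I*√15) = 9 + 70*√(43 + 2*I*√15)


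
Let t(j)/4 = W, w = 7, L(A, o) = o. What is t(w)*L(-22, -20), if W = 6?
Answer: -480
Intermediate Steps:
t(j) = 24 (t(j) = 4*6 = 24)
t(w)*L(-22, -20) = 24*(-20) = -480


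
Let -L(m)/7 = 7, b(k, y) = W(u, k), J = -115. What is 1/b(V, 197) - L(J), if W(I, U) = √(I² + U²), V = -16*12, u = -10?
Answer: 49 + √9241/18482 ≈ 49.005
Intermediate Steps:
V = -192
b(k, y) = √(100 + k²) (b(k, y) = √((-10)² + k²) = √(100 + k²))
L(m) = -49 (L(m) = -7*7 = -49)
1/b(V, 197) - L(J) = 1/(√(100 + (-192)²)) - 1*(-49) = 1/(√(100 + 36864)) + 49 = 1/(√36964) + 49 = 1/(2*√9241) + 49 = √9241/18482 + 49 = 49 + √9241/18482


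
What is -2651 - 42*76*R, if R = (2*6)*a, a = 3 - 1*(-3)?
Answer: -232475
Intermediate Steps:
a = 6 (a = 3 + 3 = 6)
R = 72 (R = (2*6)*6 = 12*6 = 72)
-2651 - 42*76*R = -2651 - 42*76*72 = -2651 - 3192*72 = -2651 - 1*229824 = -2651 - 229824 = -232475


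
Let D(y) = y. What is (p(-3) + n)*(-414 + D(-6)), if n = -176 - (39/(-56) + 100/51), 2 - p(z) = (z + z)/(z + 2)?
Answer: 2588455/34 ≈ 76131.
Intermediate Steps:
p(z) = 2 - 2*z/(2 + z) (p(z) = 2 - (z + z)/(z + 2) = 2 - 2*z/(2 + z))
n = -506267/2856 (n = -176 - (39*(-1/56) + 100*(1/51)) = -176 - (-39/56 + 100/51) = -176 - 1*3611/2856 = -176 - 3611/2856 = -506267/2856 ≈ -177.26)
(p(-3) + n)*(-414 + D(-6)) = (4/(2 - 3) - 506267/2856)*(-414 - 6) = (4/(-1) - 506267/2856)*(-420) = (4*(-1) - 506267/2856)*(-420) = (-4 - 506267/2856)*(-420) = -517691/2856*(-420) = 2588455/34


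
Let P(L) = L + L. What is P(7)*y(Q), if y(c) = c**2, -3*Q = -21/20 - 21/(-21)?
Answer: 7/1800 ≈ 0.0038889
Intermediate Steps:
P(L) = 2*L
Q = 1/60 (Q = -(-21/20 - 21/(-21))/3 = -(-21*1/20 - 21*(-1/21))/3 = -(-21/20 + 1)/3 = -1/3*(-1/20) = 1/60 ≈ 0.016667)
P(7)*y(Q) = (2*7)*(1/60)**2 = 14*(1/3600) = 7/1800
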